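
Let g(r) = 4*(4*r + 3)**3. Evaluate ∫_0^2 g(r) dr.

3640

Let u = 4*r + 3, so du = 4 dr. When r = 0, u = 3; when r = 2, u = 11.
The integral becomes ∫ u**3 du from 3 to 11, with antiderivative u**4/4.
Back in r: F(r) = (4*r + 3)**4/4.
Then F(2) - F(0) = (14641/4) - (81/4) = 3640.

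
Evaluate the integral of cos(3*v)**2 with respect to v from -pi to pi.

Use the identity cos^2(3*v) = (1 + cos(6*v))/2.
An antiderivative is F(v) = v/2 + sin(6*v)/12.
Then F(pi) - F(-pi) = (pi/2) - (-pi/2) = pi.

pi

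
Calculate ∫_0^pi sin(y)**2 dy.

Use the identity sin^2(y) = (1 - cos(2*y))/2.
An antiderivative is F(y) = y/2 - sin(2*y)/4.
Then F(pi) - F(0) = (pi/2) - (0) = pi/2.

pi/2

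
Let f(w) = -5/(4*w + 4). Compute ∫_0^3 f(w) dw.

An antiderivative is F(w) = -5*log(4*w + 4)/4.
Then F(3) - F(0) = (-log(32)) - (-5*log(2)/2) = -5*log(2)/2.

-5*log(2)/2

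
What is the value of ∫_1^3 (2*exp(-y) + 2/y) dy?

-2*exp(-3) + 2*exp(-1) + 2*log(3)

An antiderivative is F(y) = 2*log(y) - 2*exp(-y).
Then F(3) - F(1) = (-2*exp(-3) + 2*log(3)) - (-2*exp(-1)) = -2*exp(-3) + 2*exp(-1) + 2*log(3).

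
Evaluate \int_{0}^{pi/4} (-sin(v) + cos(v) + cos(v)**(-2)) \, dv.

An antiderivative is F(v) = sin(v) + cos(v) + tan(v).
Then F(pi/4) - F(0) = (1 + sqrt(2)) - (1) = sqrt(2).

sqrt(2)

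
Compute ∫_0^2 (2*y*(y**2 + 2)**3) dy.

320

Let u = y**2 + 2, so du = 2*y dy. When y = 0, u = 2; when y = 2, u = 6.
The integral becomes ∫ u**3 du from 2 to 6, with antiderivative u**4/4.
Back in y: F(y) = (y**2 + 2)**4/4.
Then F(2) - F(0) = (324) - (4) = 320.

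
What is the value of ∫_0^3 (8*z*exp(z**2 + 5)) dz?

Let u = z**2 + 5, so du = 2*z dz. When z = 0, u = 5; when z = 3, u = 14.
The integral becomes 4·∫ exp(u) du from 5 to 14, with antiderivative 4*exp(u).
Back in z: F(z) = 4*exp(z**2 + 5).
Then F(3) - F(0) = (4*exp(14)) - (4*exp(5)) = -4*(1 - exp(9))*exp(5).

-4*(1 - exp(9))*exp(5)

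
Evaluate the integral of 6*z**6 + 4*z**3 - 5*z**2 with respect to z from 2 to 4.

By the power rule, an antiderivative is F(z) = 6*z**7/7 + z**4 - 5*z**3/3.
Then F(4) - F(2) = (298048/21) - (2360/21) = 295688/21.

295688/21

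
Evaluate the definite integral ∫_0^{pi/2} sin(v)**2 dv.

Use the identity sin^2(v) = (1 - cos(2*v))/2.
An antiderivative is F(v) = v/2 - sin(2*v)/4.
Then F(pi/2) - F(0) = (pi/4) - (0) = pi/4.

pi/4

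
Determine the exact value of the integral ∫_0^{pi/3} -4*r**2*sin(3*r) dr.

Integrate by parts twice (u = r^2, dv = -4*sin(3*r) dr).
An antiderivative is F(r) = 4*r**2*cos(3*r)/3 - 8*r*sin(3*r)/9 - 8*cos(3*r)/27.
Then F(pi/3) - F(0) = (8/27 - 4*pi**2/27) - (-8/27) = 16/27 - 4*pi**2/27.

16/27 - 4*pi**2/27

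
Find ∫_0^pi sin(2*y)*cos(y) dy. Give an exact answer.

Use the identity sin(2*y)cos(y) = [sin(3*y) + sin(y)]/2.
An antiderivative is F(y) = -cos(y)/2 - cos(3*y)/6.
Then F(pi) - F(0) = (2/3) - (-2/3) = 4/3.

4/3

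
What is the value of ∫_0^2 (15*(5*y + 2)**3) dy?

15540

Let u = 5*y + 2, so du = 5 dy. When y = 0, u = 2; when y = 2, u = 12.
The integral becomes 3·∫ u**3 du from 2 to 12, with antiderivative 3*u**4/4.
Back in y: F(y) = 3*(5*y + 2)**4/4.
Then F(2) - F(0) = (15552) - (12) = 15540.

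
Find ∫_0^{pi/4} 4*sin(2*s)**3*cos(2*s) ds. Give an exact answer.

1/2

Let u = sin(2*s), so du = 2*cos(2*s) ds. When s = 0, u = 0; when s = pi/4, u = 1.
The integral becomes 2·∫ u**3 du from 0 to 1, with antiderivative u**4/2.
Back in s: F(s) = sin(2*s)**4/2.
Then F(pi/4) - F(0) = (1/2) - (0) = 1/2.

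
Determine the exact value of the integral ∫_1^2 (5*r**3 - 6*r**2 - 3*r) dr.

By the power rule, an antiderivative is F(r) = 5*r**4/4 - 2*r**3 - 3*r**2/2.
Then F(2) - F(1) = (-2) - (-9/4) = 1/4.

1/4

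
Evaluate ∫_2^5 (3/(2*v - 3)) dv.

3*log(7)/2

An antiderivative is F(v) = 3*log(2*v - 3)/2.
Then F(5) - F(2) = (3*log(7)/2) - (0) = 3*log(7)/2.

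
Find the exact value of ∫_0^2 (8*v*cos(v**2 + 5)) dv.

Let u = v**2 + 5, so du = 2*v dv. When v = 0, u = 5; when v = 2, u = 9.
The integral becomes 4·∫ cos(u) du from 5 to 9, with antiderivative 4*sin(u).
Back in v: F(v) = 4*sin(v**2 + 5).
Then F(2) - F(0) = (4*sin(9)) - (4*sin(5)) = 4*sin(9) - 4*sin(5).

4*sin(9) - 4*sin(5)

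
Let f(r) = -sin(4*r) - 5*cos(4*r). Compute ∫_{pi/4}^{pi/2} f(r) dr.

An antiderivative is F(r) = -5*sin(4*r)/4 + cos(4*r)/4.
Then F(pi/2) - F(pi/4) = (1/4) - (-1/4) = 1/2.

1/2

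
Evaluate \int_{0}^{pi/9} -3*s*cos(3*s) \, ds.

Integrate by parts once (u = s, dv = -3*cos(3*s) ds).
An antiderivative is F(s) = -s*sin(3*s) - cos(3*s)/3.
Then F(pi/9) - F(0) = (-sqrt(3)*pi/18 - 1/6) - (-1/3) = -sqrt(3)*pi/18 + 1/6.

-sqrt(3)*pi/18 + 1/6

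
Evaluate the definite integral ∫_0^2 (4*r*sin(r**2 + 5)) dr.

2*cos(5) - 2*cos(9)

Let u = r**2 + 5, so du = 2*r dr. When r = 0, u = 5; when r = 2, u = 9.
The integral becomes 2·∫ sin(u) du from 5 to 9, with antiderivative -2*cos(u).
Back in r: F(r) = -2*cos(r**2 + 5).
Then F(2) - F(0) = (-2*cos(9)) - (-2*cos(5)) = 2*cos(5) - 2*cos(9).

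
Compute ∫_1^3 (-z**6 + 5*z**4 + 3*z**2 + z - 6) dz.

-366/7

By the power rule, an antiderivative is F(z) = -z**7/7 + z**5 + z**3 + z**2/2 - 6*z.
Then F(3) - F(1) = (-783/14) - (-51/14) = -366/7.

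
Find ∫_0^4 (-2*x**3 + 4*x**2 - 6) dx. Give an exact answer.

-200/3

By the power rule, an antiderivative is F(x) = -x**4/2 + 4*x**3/3 - 6*x.
Then F(4) - F(0) = (-200/3) - (0) = -200/3.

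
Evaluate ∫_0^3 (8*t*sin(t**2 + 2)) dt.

4*cos(2) - 4*cos(11)

Let u = t**2 + 2, so du = 2*t dt. When t = 0, u = 2; when t = 3, u = 11.
The integral becomes 4·∫ sin(u) du from 2 to 11, with antiderivative -4*cos(u).
Back in t: F(t) = -4*cos(t**2 + 2).
Then F(3) - F(0) = (-4*cos(11)) - (-4*cos(2)) = 4*cos(2) - 4*cos(11).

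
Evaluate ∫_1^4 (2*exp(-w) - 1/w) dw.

(-log(4**exp(4)) - 2 + 2*exp(3))*exp(-4)

An antiderivative is F(w) = -log(w) - 2*exp(-w).
Then F(4) - F(1) = ((-log(4**exp(4)) - 2)*exp(-4)) - (-2*exp(-1)) = (-log(4**exp(4)) - 2 + 2*exp(3))*exp(-4).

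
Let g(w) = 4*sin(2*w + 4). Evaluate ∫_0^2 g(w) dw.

2*cos(4) - 2*cos(8)

Let u = 2*w + 4, so du = 2 dw. When w = 0, u = 4; when w = 2, u = 8.
The integral becomes 2·∫ sin(u) du from 4 to 8, with antiderivative -2*cos(u).
Back in w: F(w) = -2*cos(2*w + 4).
Then F(2) - F(0) = (-2*cos(8)) - (-2*cos(4)) = 2*cos(4) - 2*cos(8).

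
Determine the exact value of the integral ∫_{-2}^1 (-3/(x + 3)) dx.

-log(64)

An antiderivative is F(x) = -3*log(x + 3).
Then F(1) - F(-2) = (-log(64)) - (0) = -log(64).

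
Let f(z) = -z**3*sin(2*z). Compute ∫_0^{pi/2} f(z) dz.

pi*(6 - pi**2)/16

Integrate by parts 3 times (u = z^3, dv = -sin(2*z) dz).
An antiderivative is F(z) = z**3*cos(2*z)/2 - 3*z**2*sin(2*z)/4 - 3*z*cos(2*z)/4 + 3*sin(2*z)/8.
Then F(pi/2) - F(0) = (pi*(6 - pi**2)/16) - (0) = pi*(6 - pi**2)/16.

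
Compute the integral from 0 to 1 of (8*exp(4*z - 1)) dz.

Let u = 4*z - 1, so du = 4 dz. When z = 0, u = -1; when z = 1, u = 3.
The integral becomes 2·∫ exp(u) du from -1 to 3, with antiderivative 2*exp(u).
Back in z: F(z) = 2*exp(4*z - 1).
Then F(1) - F(0) = (2*exp(3)) - (2*exp(-1)) = -(2 - 2*exp(4))*exp(-1).

-(2 - 2*exp(4))*exp(-1)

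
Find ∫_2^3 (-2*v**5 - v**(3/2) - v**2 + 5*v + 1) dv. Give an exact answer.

By the power rule, an antiderivative is F(v) = -v**6/3 - 2*v**(5/2)/5 - v**3/3 + 5*v**2/2 + v.
Then F(3) - F(2) = (-453/2 - 18*sqrt(3)/5) - (-12 - 8*sqrt(2)/5) = -429/2 - 18*sqrt(3)/5 + 8*sqrt(2)/5.

-429/2 - 18*sqrt(3)/5 + 8*sqrt(2)/5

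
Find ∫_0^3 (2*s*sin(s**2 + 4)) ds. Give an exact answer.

-cos(13) + cos(4)

Let u = s**2 + 4, so du = 2*s ds. When s = 0, u = 4; when s = 3, u = 13.
The integral becomes ∫ sin(u) du from 4 to 13, with antiderivative -cos(u).
Back in s: F(s) = -cos(s**2 + 4).
Then F(3) - F(0) = (-cos(13)) - (-cos(4)) = -cos(13) + cos(4).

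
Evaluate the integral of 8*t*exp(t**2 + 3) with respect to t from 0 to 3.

Let u = t**2 + 3, so du = 2*t dt. When t = 0, u = 3; when t = 3, u = 12.
The integral becomes 4·∫ exp(u) du from 3 to 12, with antiderivative 4*exp(u).
Back in t: F(t) = 4*exp(t**2 + 3).
Then F(3) - F(0) = (4*exp(12)) - (4*exp(3)) = -4*(1 - exp(9))*exp(3).

-4*(1 - exp(9))*exp(3)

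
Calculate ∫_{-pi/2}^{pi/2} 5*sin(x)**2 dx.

Use the identity sin^2(x) = (1 - cos(2*x))/2.
An antiderivative is F(x) = 5*x/2 - 5*sin(2*x)/4.
Then F(pi/2) - F(-pi/2) = (5*pi/4) - (-5*pi/4) = 5*pi/2.

5*pi/2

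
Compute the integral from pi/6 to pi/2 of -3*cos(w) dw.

An antiderivative is F(w) = -3*sin(w).
Then F(pi/2) - F(pi/6) = (-3) - (-3/2) = -3/2.

-3/2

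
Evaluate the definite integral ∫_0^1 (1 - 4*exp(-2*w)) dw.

An antiderivative is F(w) = w + 2*exp(-2*w).
Then F(1) - F(0) = (2*exp(-2) + 1) - (2) = -1 + 2*exp(-2).

-1 + 2*exp(-2)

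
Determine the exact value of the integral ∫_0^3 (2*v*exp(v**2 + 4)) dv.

-exp(4) + exp(13)

Let u = v**2 + 4, so du = 2*v dv. When v = 0, u = 4; when v = 3, u = 13.
The integral becomes ∫ exp(u) du from 4 to 13, with antiderivative exp(u).
Back in v: F(v) = exp(v**2 + 4).
Then F(3) - F(0) = (exp(13)) - (exp(4)) = -exp(4) + exp(13).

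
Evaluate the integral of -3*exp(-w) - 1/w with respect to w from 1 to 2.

An antiderivative is F(w) = -log(w) + 3*exp(-w).
Then F(2) - F(1) = (-log(2) + 3*exp(-2)) - (3*exp(-1)) = -3*exp(-1) - log(2) + 3*exp(-2).

-3*exp(-1) - log(2) + 3*exp(-2)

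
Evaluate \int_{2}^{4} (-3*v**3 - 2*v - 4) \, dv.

By the power rule, an antiderivative is F(v) = -3*v**4/4 - v**2 - 4*v.
Then F(4) - F(2) = (-224) - (-24) = -200.

-200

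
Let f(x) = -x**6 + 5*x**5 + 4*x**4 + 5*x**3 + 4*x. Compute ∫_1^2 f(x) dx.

By the power rule, an antiderivative is F(x) = -x**7/7 + 5*x**6/6 + 4*x**5/5 + 5*x**4/4 + 2*x**2.
Then F(2) - F(1) = (9308/105) - (1991/420) = 11747/140.

11747/140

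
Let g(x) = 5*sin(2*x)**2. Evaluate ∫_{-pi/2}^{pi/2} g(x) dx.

Use the identity sin^2(2*x) = (1 - cos(4*x))/2.
An antiderivative is F(x) = 5*x/2 - 5*sin(4*x)/8.
Then F(pi/2) - F(-pi/2) = (5*pi/4) - (-5*pi/4) = 5*pi/2.

5*pi/2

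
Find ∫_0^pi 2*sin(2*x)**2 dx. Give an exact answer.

pi

Use the identity sin^2(2*x) = (1 - cos(4*x))/2.
An antiderivative is F(x) = x - sin(4*x)/4.
Then F(pi) - F(0) = (pi) - (0) = pi.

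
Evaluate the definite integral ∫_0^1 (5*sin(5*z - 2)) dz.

cos(2) - cos(3)

Let u = 5*z - 2, so du = 5 dz. When z = 0, u = -2; when z = 1, u = 3.
The integral becomes ∫ sin(u) du from -2 to 3, with antiderivative -cos(u).
Back in z: F(z) = -cos(5*z - 2).
Then F(1) - F(0) = (-cos(3)) - (-cos(2)) = cos(2) - cos(3).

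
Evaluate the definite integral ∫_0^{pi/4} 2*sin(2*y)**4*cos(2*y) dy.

1/5

Let u = sin(2*y), so du = 2*cos(2*y) dy. When y = 0, u = 0; when y = pi/4, u = 1.
The integral becomes ∫ u**4 du from 0 to 1, with antiderivative u**5/5.
Back in y: F(y) = sin(2*y)**5/5.
Then F(pi/4) - F(0) = (1/5) - (0) = 1/5.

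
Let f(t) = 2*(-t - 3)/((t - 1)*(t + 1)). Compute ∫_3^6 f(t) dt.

-4*log(5) + 2*log(7)

Factor the denominator: t**2 - 1 = (t + 1)(t - 1).
Partial fractions: 2*(-t - 3)/((t - 1)*(t + 1)) = 2/(t + 1) - 4/(t - 1).
An antiderivative is F(t) = -4*log(t - 1) + 2*log(t + 1).
Then F(6) - F(3) = (-4*log(5) + 2*log(7)) - (0) = -4*log(5) + 2*log(7).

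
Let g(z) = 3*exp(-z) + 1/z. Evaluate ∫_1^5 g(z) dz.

-3*exp(-5) + 3*exp(-1) + log(5)

An antiderivative is F(z) = log(z) - 3*exp(-z).
Then F(5) - F(1) = (-3*exp(-5) + log(5)) - (-3*exp(-1)) = -3*exp(-5) + 3*exp(-1) + log(5).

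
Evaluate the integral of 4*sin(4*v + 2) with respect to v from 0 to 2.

Let u = 4*v + 2, so du = 4 dv. When v = 0, u = 2; when v = 2, u = 10.
The integral becomes ∫ sin(u) du from 2 to 10, with antiderivative -cos(u).
Back in v: F(v) = -cos(4*v + 2).
Then F(2) - F(0) = (-cos(10)) - (-cos(2)) = cos(2) - cos(10).

cos(2) - cos(10)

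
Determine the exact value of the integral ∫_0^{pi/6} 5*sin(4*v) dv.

15/8

An antiderivative is F(v) = -5*cos(4*v)/4.
Then F(pi/6) - F(0) = (5/8) - (-5/4) = 15/8.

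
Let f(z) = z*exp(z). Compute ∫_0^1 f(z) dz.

1

Integrate by parts once (u = z, dv = exp(z) dz).
An antiderivative is F(z) = (z - 1)*exp(z).
Then F(1) - F(0) = (0) - (-1) = 1.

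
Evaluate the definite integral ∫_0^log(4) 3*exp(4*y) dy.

765/4

Let u = exp(y), so du = exp(y) dy. When y = 0, u = 1; when y = log(4), u = 4.
The integral becomes 3·∫ u**3 du from 1 to 4, with antiderivative 3*u**4/4.
Back in y: F(y) = 3*exp(4*y)/4.
Then F(log(4)) - F(0) = (192) - (3/4) = 765/4.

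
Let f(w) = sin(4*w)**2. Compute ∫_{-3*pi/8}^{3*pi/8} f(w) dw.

3*pi/8

Use the identity sin^2(4*w) = (1 - cos(8*w))/2.
An antiderivative is F(w) = w/2 - sin(8*w)/16.
Then F(3*pi/8) - F(-3*pi/8) = (3*pi/16) - (-3*pi/16) = 3*pi/8.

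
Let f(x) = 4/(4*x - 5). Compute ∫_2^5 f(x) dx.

log(5)

An antiderivative is F(x) = log(4*x - 5).
Then F(5) - F(2) = (log(15)) - (log(3)) = log(5).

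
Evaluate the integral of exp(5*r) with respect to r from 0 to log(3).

242/5

Let u = exp(r), so du = exp(r) dr. When r = 0, u = 1; when r = log(3), u = 3.
The integral becomes ∫ u**4 du from 1 to 3, with antiderivative u**5/5.
Back in r: F(r) = exp(5*r)/5.
Then F(log(3)) - F(0) = (243/5) - (1/5) = 242/5.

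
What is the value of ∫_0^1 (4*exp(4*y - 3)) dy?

-(1 - exp(4))*exp(-3)

Let u = 4*y - 3, so du = 4 dy. When y = 0, u = -3; when y = 1, u = 1.
The integral becomes ∫ exp(u) du from -3 to 1, with antiderivative exp(u).
Back in y: F(y) = exp(4*y - 3).
Then F(1) - F(0) = (exp(1)) - (exp(-3)) = -(1 - exp(4))*exp(-3).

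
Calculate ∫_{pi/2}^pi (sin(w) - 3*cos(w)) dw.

4

An antiderivative is F(w) = -3*sin(w) - cos(w).
Then F(pi) - F(pi/2) = (1) - (-3) = 4.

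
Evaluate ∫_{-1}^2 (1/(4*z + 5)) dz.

log(13)/4

An antiderivative is F(z) = log(4*z + 5)/4.
Then F(2) - F(-1) = (log(13)/4) - (0) = log(13)/4.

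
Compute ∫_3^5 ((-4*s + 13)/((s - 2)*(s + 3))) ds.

Factor the denominator: s**2 + s - 6 = (s + 3)(s - 2).
Partial fractions: (-4*s + 13)/((s - 2)*(s + 3)) = -5/(s + 3) + 1/(s - 2).
An antiderivative is F(s) = log(s - 2) - 5*log(s + 3).
Then F(5) - F(3) = (-15*log(2) + log(3)) - (-5*log(3) - 5*log(2)) = -10*log(2) + 6*log(3).

-10*log(2) + 6*log(3)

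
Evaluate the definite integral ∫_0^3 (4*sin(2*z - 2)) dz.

2*cos(2) - 2*cos(4)

Let u = 2*z - 2, so du = 2 dz. When z = 0, u = -2; when z = 3, u = 4.
The integral becomes 2·∫ sin(u) du from -2 to 4, with antiderivative -2*cos(u).
Back in z: F(z) = -2*cos(2*z - 2).
Then F(3) - F(0) = (-2*cos(4)) - (-2*cos(2)) = 2*cos(2) - 2*cos(4).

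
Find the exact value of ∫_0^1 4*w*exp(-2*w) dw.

1 - 3*exp(-2)

Integrate by parts once (u = w, dv = 4*exp(-2*w) dw).
An antiderivative is F(w) = (-2*w - 1)*exp(-2*w).
Then F(1) - F(0) = (-3*exp(-2)) - (-1) = 1 - 3*exp(-2).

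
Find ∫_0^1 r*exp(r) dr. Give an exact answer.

1

Integrate by parts once (u = r, dv = exp(r) dr).
An antiderivative is F(r) = (r - 1)*exp(r).
Then F(1) - F(0) = (0) - (-1) = 1.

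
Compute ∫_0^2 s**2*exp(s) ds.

-2 + 2*exp(2)

Integrate by parts twice (u = s^2, dv = exp(s) ds).
An antiderivative is F(s) = (s**2 - 2*s + 2)*exp(s).
Then F(2) - F(0) = (2*exp(2)) - (2) = -2 + 2*exp(2).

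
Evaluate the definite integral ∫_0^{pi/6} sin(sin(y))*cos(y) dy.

Let u = sin(y), so du = cos(y) dy. When y = 0, u = 0; when y = pi/6, u = 1/2.
The integral becomes ∫ sin(u) du from 0 to 1/2, with antiderivative -cos(u).
Back in y: F(y) = -cos(sin(y)).
Then F(pi/6) - F(0) = (-cos(1/2)) - (-1) = 1 - cos(1/2).

1 - cos(1/2)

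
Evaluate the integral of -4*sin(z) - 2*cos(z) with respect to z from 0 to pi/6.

An antiderivative is F(z) = -2*sin(z) + 4*cos(z).
Then F(pi/6) - F(0) = (-1 + 2*sqrt(3)) - (4) = -5 + 2*sqrt(3).

-5 + 2*sqrt(3)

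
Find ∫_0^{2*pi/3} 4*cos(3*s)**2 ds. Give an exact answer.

Use the identity cos^2(3*s) = (1 + cos(6*s))/2.
An antiderivative is F(s) = 2*s + sin(6*s)/3.
Then F(2*pi/3) - F(0) = (4*pi/3) - (0) = 4*pi/3.

4*pi/3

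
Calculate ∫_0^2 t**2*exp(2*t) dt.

-1/4 + 5*exp(4)/4

Integrate by parts twice (u = t^2, dv = exp(2*t) dt).
An antiderivative is F(t) = (2*t**2 - 2*t + 1)*exp(2*t)/4.
Then F(2) - F(0) = (5*exp(4)/4) - (1/4) = -1/4 + 5*exp(4)/4.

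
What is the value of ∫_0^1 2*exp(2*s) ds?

-1 + exp(2)

An antiderivative is F(s) = exp(2*s).
Then F(1) - F(0) = (exp(2)) - (1) = -1 + exp(2).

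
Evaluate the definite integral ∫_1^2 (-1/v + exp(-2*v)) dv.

An antiderivative is F(v) = -log(v) - exp(-2*v)/2.
Then F(2) - F(1) = (-log(2) - exp(-4)/2) - (-exp(-2)/2) = -log(2) - exp(-4)/2 + exp(-2)/2.

-log(2) - exp(-4)/2 + exp(-2)/2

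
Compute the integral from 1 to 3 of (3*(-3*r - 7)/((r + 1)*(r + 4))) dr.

-5*log(7) - 4*log(2) + 5*log(5)

Factor the denominator: r**2 + 5*r + 4 = (r + 4)(r + 1).
Partial fractions: 3*(-3*r - 7)/((r + 1)*(r + 4)) = -5/(r + 4) - 4/(r + 1).
An antiderivative is F(r) = -4*log(r + 1) - 5*log(r + 4).
Then F(3) - F(1) = (-5*log(7) - 8*log(2)) - (-5*log(5) - 4*log(2)) = -5*log(7) - 4*log(2) + 5*log(5).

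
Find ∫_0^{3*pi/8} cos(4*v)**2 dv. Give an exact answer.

Use the identity cos^2(4*v) = (1 + cos(8*v))/2.
An antiderivative is F(v) = v/2 + sin(8*v)/16.
Then F(3*pi/8) - F(0) = (3*pi/16) - (0) = 3*pi/16.

3*pi/16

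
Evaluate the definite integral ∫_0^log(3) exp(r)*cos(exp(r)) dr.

Let u = exp(r), so du = exp(r) dr. When r = 0, u = 1; when r = log(3), u = 3.
The integral becomes ∫ cos(u) du from 1 to 3, with antiderivative sin(u).
Back in r: F(r) = sin(exp(r)).
Then F(log(3)) - F(0) = (sin(3)) - (sin(1)) = -sin(1) + sin(3).

-sin(1) + sin(3)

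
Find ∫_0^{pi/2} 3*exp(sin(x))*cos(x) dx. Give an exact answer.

Let u = sin(x), so du = cos(x) dx. When x = 0, u = 0; when x = pi/2, u = 1.
The integral becomes 3·∫ exp(u) du from 0 to 1, with antiderivative 3*exp(u).
Back in x: F(x) = 3*exp(sin(x)).
Then F(pi/2) - F(0) = (3*E) - (3) = -3 + 3*E.

-3 + 3*E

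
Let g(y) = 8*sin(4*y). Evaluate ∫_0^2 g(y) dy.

Let u = 4*y, so du = 4 dy. When y = 0, u = 0; when y = 2, u = 8.
The integral becomes 2·∫ sin(u) du from 0 to 8, with antiderivative -2*cos(u).
Back in y: F(y) = -2*cos(4*y).
Then F(2) - F(0) = (-2*cos(8)) - (-2) = 2 - 2*cos(8).

2 - 2*cos(8)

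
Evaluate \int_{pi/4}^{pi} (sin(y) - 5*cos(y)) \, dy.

1 + 3*sqrt(2)

An antiderivative is F(y) = -5*sin(y) - cos(y).
Then F(pi) - F(pi/4) = (1) - (-3*sqrt(2)) = 1 + 3*sqrt(2).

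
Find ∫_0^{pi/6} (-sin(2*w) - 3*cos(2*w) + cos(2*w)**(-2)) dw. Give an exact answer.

An antiderivative is F(w) = -3*sin(2*w)/2 + cos(2*w)/2 + tan(2*w)/2.
Then F(pi/6) - F(0) = (1/4 - sqrt(3)/4) - (1/2) = -sqrt(3)/4 - 1/4.

-sqrt(3)/4 - 1/4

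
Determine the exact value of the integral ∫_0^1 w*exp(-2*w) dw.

(-3 + exp(2))*exp(-2)/4

Integrate by parts once (u = w, dv = exp(-2*w) dw).
An antiderivative is F(w) = (-2*w - 1)*exp(-2*w)/4.
Then F(1) - F(0) = (-3*exp(-2)/4) - (-1/4) = (-3 + exp(2))*exp(-2)/4.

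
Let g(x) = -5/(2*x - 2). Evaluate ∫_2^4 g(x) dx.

-5*log(3)/2

An antiderivative is F(x) = -5*log(2*x - 2)/2.
Then F(4) - F(2) = (-5*log(6)/2) - (-5*log(2)/2) = -5*log(3)/2.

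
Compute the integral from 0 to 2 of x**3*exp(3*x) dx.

Integrate by parts 3 times (u = x^3, dv = exp(3*x) dx).
An antiderivative is F(x) = (9*x**3 - 9*x**2 + 6*x - 2)*exp(3*x)/27.
Then F(2) - F(0) = (46*exp(6)/27) - (-2/27) = 2/27 + 46*exp(6)/27.

2/27 + 46*exp(6)/27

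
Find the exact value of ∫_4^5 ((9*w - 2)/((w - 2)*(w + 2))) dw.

-9*log(2) - log(3) + 5*log(7)

Factor the denominator: w**2 - 4 = (w + 2)(w - 2).
Partial fractions: (9*w - 2)/((w - 2)*(w + 2)) = 5/(w + 2) + 4/(w - 2).
An antiderivative is F(w) = 4*log(w - 2) + 5*log(w + 2).
Then F(5) - F(4) = (4*log(3) + 5*log(7)) - (5*log(3) + 9*log(2)) = -9*log(2) - log(3) + 5*log(7).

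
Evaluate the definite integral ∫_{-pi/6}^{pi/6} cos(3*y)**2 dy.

pi/6

Use the identity cos^2(3*y) = (1 + cos(6*y))/2.
An antiderivative is F(y) = y/2 + sin(6*y)/12.
Then F(pi/6) - F(-pi/6) = (pi/12) - (-pi/12) = pi/6.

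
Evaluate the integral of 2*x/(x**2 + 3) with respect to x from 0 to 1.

Let u = x**2 + 3, so du = 2*x dx. When x = 0, u = 3; when x = 1, u = 4.
The integral becomes ∫ 1/u du from 3 to 4, with antiderivative log(u).
Back in x: F(x) = log(x**2 + 3).
Then F(1) - F(0) = (log(4)) - (log(3)) = log(4/3).

log(4/3)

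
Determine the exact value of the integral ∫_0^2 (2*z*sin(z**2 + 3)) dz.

cos(3) - cos(7)

Let u = z**2 + 3, so du = 2*z dz. When z = 0, u = 3; when z = 2, u = 7.
The integral becomes ∫ sin(u) du from 3 to 7, with antiderivative -cos(u).
Back in z: F(z) = -cos(z**2 + 3).
Then F(2) - F(0) = (-cos(7)) - (-cos(3)) = cos(3) - cos(7).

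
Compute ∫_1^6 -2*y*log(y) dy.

-36*log(3) - 36*log(2) + 35/2

Integrate by parts once (u = ln y, dv = -2*y dy).
An antiderivative is F(y) = -y**2*(2*log(y) - 1)/2.
Then F(6) - F(1) = (-36*log(3) - 36*log(2) + 18) - (1/2) = -36*log(3) - 36*log(2) + 35/2.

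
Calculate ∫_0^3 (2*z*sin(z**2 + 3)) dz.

Let u = z**2 + 3, so du = 2*z dz. When z = 0, u = 3; when z = 3, u = 12.
The integral becomes ∫ sin(u) du from 3 to 12, with antiderivative -cos(u).
Back in z: F(z) = -cos(z**2 + 3).
Then F(3) - F(0) = (-cos(12)) - (-cos(3)) = cos(3) - cos(12).

cos(3) - cos(12)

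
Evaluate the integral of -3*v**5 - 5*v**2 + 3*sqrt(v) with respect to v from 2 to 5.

-15951/2 - 4*sqrt(2) + 10*sqrt(5)

By the power rule, an antiderivative is F(v) = -v**6/2 + 2*v**(3/2) - 5*v**3/3.
Then F(5) - F(2) = (-48125/6 + 10*sqrt(5)) - (-136/3 + 4*sqrt(2)) = -15951/2 - 4*sqrt(2) + 10*sqrt(5).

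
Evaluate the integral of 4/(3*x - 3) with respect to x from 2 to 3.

4*log(2)/3

An antiderivative is F(x) = 4*log(3*x - 3)/3.
Then F(3) - F(2) = (4*log(6)/3) - (4*log(3)/3) = 4*log(2)/3.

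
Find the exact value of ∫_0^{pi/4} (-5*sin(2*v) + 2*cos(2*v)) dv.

-3/2

An antiderivative is F(v) = sin(2*v) + 5*cos(2*v)/2.
Then F(pi/4) - F(0) = (1) - (5/2) = -3/2.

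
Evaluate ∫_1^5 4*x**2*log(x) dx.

-496/9 + 500*log(5)/3

Integrate by parts once (u = ln x, dv = 4*x**2 dx).
An antiderivative is F(x) = 4*x**3*(3*log(x) - 1)/9.
Then F(5) - F(1) = (-500/9 + 500*log(5)/3) - (-4/9) = -496/9 + 500*log(5)/3.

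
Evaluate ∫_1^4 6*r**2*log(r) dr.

-42 + 256*log(2)

Integrate by parts once (u = ln r, dv = 6*r**2 dr).
An antiderivative is F(r) = 2*r**3*(3*log(r) - 1)/3.
Then F(4) - F(1) = (-128/3 + 256*log(2)) - (-2/3) = -42 + 256*log(2).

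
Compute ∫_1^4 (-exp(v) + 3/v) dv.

-exp(4) + exp(1) + log(64)

An antiderivative is F(v) = -exp(v) + 3*log(v).
Then F(4) - F(1) = (-exp(4) + log(64)) - (-exp(1)) = -exp(4) + exp(1) + log(64).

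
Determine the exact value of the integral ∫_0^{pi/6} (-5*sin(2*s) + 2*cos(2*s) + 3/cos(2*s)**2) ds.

An antiderivative is F(s) = sin(2*s) + 5*cos(2*s)/2 + 3*tan(2*s)/2.
Then F(pi/6) - F(0) = (5/4 + 2*sqrt(3)) - (5/2) = -5/4 + 2*sqrt(3).

-5/4 + 2*sqrt(3)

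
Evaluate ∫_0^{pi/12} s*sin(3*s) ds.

Integrate by parts once (u = s, dv = sin(3*s) ds).
An antiderivative is F(s) = -s*cos(3*s)/3 + sin(3*s)/9.
Then F(pi/12) - F(0) = (sqrt(2)*(4 - pi)/72) - (0) = sqrt(2)*(4 - pi)/72.

sqrt(2)*(4 - pi)/72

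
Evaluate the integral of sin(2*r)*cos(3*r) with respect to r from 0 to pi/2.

Use the identity sin(2*r)cos(3*r) = [sin(5*r) + sin(-r)]/2.
An antiderivative is F(r) = cos(r)/2 - cos(5*r)/10.
Then F(pi/2) - F(0) = (0) - (2/5) = -2/5.

-2/5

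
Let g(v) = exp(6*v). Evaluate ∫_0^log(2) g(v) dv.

21/2

Let u = exp(v), so du = exp(v) dv. When v = 0, u = 1; when v = log(2), u = 2.
The integral becomes ∫ u**5 du from 1 to 2, with antiderivative u**6/6.
Back in v: F(v) = exp(6*v)/6.
Then F(log(2)) - F(0) = (32/3) - (1/6) = 21/2.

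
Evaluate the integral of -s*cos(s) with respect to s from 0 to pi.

2

Integrate by parts once (u = s, dv = -cos(s) ds).
An antiderivative is F(s) = -s*sin(s) - cos(s).
Then F(pi) - F(0) = (1) - (-1) = 2.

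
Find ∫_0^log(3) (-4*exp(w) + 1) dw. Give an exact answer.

-8 + log(3)

An antiderivative is F(w) = w - 4*exp(w).
Then F(log(3)) - F(0) = (-12 + log(3)) - (-4) = -8 + log(3).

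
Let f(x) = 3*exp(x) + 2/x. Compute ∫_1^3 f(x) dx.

An antiderivative is F(x) = 3*exp(x) + 2*log(x).
Then F(3) - F(1) = (log(9) + 3*exp(3)) - (3*exp(1)) = -3*exp(1) + log(9) + 3*exp(3).

-3*exp(1) + log(9) + 3*exp(3)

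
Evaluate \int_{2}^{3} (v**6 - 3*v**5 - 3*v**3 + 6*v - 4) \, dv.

-2131/28

By the power rule, an antiderivative is F(v) = v**7/7 - v**6/2 - 3*v**4/4 + 3*v**2 - 4*v.
Then F(3) - F(2) = (-2739/28) - (-152/7) = -2131/28.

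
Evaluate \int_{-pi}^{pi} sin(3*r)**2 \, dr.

pi

Use the identity sin^2(3*r) = (1 - cos(6*r))/2.
An antiderivative is F(r) = r/2 - sin(6*r)/12.
Then F(pi) - F(-pi) = (pi/2) - (-pi/2) = pi.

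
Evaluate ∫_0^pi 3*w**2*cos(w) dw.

-6*pi

Integrate by parts twice (u = w^2, dv = 3*cos(w) dw).
An antiderivative is F(w) = 3*w**2*sin(w) + 6*w*cos(w) - 6*sin(w).
Then F(pi) - F(0) = (-6*pi) - (0) = -6*pi.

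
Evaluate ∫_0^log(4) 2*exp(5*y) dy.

Let u = exp(y), so du = exp(y) dy. When y = 0, u = 1; when y = log(4), u = 4.
The integral becomes 2·∫ u**4 du from 1 to 4, with antiderivative 2*u**5/5.
Back in y: F(y) = 2*exp(5*y)/5.
Then F(log(4)) - F(0) = (2048/5) - (2/5) = 2046/5.

2046/5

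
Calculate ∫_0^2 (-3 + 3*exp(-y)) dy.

An antiderivative is F(y) = -3*y - 3*exp(-y).
Then F(2) - F(0) = (-6 - 3*exp(-2)) - (-3) = -3 - 3*exp(-2).

-3 - 3*exp(-2)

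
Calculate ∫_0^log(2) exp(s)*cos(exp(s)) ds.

Let u = exp(s), so du = exp(s) ds. When s = 0, u = 1; when s = log(2), u = 2.
The integral becomes ∫ cos(u) du from 1 to 2, with antiderivative sin(u).
Back in s: F(s) = sin(exp(s)).
Then F(log(2)) - F(0) = (sin(2)) - (sin(1)) = -sin(1) + sin(2).

-sin(1) + sin(2)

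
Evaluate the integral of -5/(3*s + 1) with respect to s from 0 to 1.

-10*log(2)/3

An antiderivative is F(s) = -5*log(3*s + 1)/3.
Then F(1) - F(0) = (-10*log(2)/3) - (0) = -10*log(2)/3.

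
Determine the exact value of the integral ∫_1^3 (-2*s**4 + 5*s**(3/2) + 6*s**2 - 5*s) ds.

-334/5 + 18*sqrt(3)

By the power rule, an antiderivative is F(s) = 2*s**(5/2) - 2*s**5/5 + 2*s**3 - 5*s**2/2.
Then F(3) - F(1) = (-657/10 + 18*sqrt(3)) - (11/10) = -334/5 + 18*sqrt(3).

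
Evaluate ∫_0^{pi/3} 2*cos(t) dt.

An antiderivative is F(t) = 2*sin(t).
Then F(pi/3) - F(0) = (sqrt(3)) - (0) = sqrt(3).

sqrt(3)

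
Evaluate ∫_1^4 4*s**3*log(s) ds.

Integrate by parts once (u = ln s, dv = 4*s**3 ds).
An antiderivative is F(s) = s**4*(4*log(s) - 1)/4.
Then F(4) - F(1) = (-64 + 512*log(2)) - (-1/4) = -255/4 + 512*log(2).

-255/4 + 512*log(2)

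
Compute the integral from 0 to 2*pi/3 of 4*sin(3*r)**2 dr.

4*pi/3

Use the identity sin^2(3*r) = (1 - cos(6*r))/2.
An antiderivative is F(r) = 2*r - sin(6*r)/3.
Then F(2*pi/3) - F(0) = (4*pi/3) - (0) = 4*pi/3.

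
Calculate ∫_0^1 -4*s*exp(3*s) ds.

-8*exp(3)/9 - 4/9

Integrate by parts once (u = s, dv = -4*exp(3*s) ds).
An antiderivative is F(s) = (-12*s + 4)*exp(3*s)/9.
Then F(1) - F(0) = (-8*exp(3)/9) - (4/9) = -8*exp(3)/9 - 4/9.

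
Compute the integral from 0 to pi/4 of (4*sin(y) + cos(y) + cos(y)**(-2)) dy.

5 - 3*sqrt(2)/2

An antiderivative is F(y) = sin(y) - 4*cos(y) + tan(y).
Then F(pi/4) - F(0) = (1 - 3*sqrt(2)/2) - (-4) = 5 - 3*sqrt(2)/2.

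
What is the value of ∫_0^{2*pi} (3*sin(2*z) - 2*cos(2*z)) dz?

0

An antiderivative is F(z) = -sin(2*z) - 3*cos(2*z)/2.
Then F(2*pi) - F(0) = (-3/2) - (-3/2) = 0.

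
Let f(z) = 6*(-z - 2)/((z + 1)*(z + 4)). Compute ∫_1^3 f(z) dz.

-4*log(7) - 2*log(2) + 4*log(5)

Factor the denominator: z**2 + 5*z + 4 = (z + 4)(z + 1).
Partial fractions: 6*(-z - 2)/((z + 1)*(z + 4)) = -4/(z + 4) - 2/(z + 1).
An antiderivative is F(z) = -2*log(z + 1) - 4*log(z + 4).
Then F(3) - F(1) = (-4*log(7) - 4*log(2)) - (-4*log(5) - 2*log(2)) = -4*log(7) - 2*log(2) + 4*log(5).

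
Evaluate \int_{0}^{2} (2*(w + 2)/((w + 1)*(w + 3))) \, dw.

log(5)

Factor the denominator: w**2 + 4*w + 3 = (w + 3)(w + 1).
Partial fractions: 2*(w + 2)/((w + 1)*(w + 3)) = 1/(w + 3) + 1/(w + 1).
An antiderivative is F(w) = log(w + 1) + log(w + 3).
Then F(2) - F(0) = (log(15)) - (log(3)) = log(5).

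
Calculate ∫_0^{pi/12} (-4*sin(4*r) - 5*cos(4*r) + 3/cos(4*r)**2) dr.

An antiderivative is F(r) = -5*sin(4*r)/4 + cos(4*r) + 3*tan(4*r)/4.
Then F(pi/12) - F(0) = (sqrt(3)/8 + 1/2) - (1) = -1/2 + sqrt(3)/8.

-1/2 + sqrt(3)/8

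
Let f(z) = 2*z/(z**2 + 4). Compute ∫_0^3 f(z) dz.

Let u = z**2 + 4, so du = 2*z dz. When z = 0, u = 4; when z = 3, u = 13.
The integral becomes ∫ 1/u du from 4 to 13, with antiderivative log(u).
Back in z: F(z) = log(z**2 + 4).
Then F(3) - F(0) = (log(13)) - (log(4)) = log(13/4).

log(13/4)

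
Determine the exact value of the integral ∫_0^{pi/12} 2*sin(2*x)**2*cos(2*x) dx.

1/24

Let u = sin(2*x), so du = 2*cos(2*x) dx. When x = 0, u = 0; when x = pi/12, u = 1/2.
The integral becomes ∫ u**2 du from 0 to 1/2, with antiderivative u**3/3.
Back in x: F(x) = sin(2*x)**3/3.
Then F(pi/12) - F(0) = (1/24) - (0) = 1/24.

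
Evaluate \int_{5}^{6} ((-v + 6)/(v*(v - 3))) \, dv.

Factor the denominator: v**2 - 3*v = v(v - 3).
Partial fractions: (-v + 6)/(v*(v - 3)) = -2/v + 1/(v - 3).
An antiderivative is F(v) = -2*log(v) + log(v - 3).
Then F(6) - F(5) = (-log(12)) - (log(2/25)) = log(25/24).

log(25/24)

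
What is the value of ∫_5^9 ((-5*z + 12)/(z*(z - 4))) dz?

-6*log(3) + log(5)

Factor the denominator: z**2 - 4*z = z(z - 4).
Partial fractions: (-5*z + 12)/(z*(z - 4)) = -3/z - 2/(z - 4).
An antiderivative is F(z) = -3*log(z) - 2*log(z - 4).
Then F(9) - F(5) = (-6*log(3) - 2*log(5)) - (-3*log(5)) = -6*log(3) + log(5).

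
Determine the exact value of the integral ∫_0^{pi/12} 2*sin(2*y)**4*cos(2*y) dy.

1/160

Let u = sin(2*y), so du = 2*cos(2*y) dy. When y = 0, u = 0; when y = pi/12, u = 1/2.
The integral becomes ∫ u**4 du from 0 to 1/2, with antiderivative u**5/5.
Back in y: F(y) = sin(2*y)**5/5.
Then F(pi/12) - F(0) = (1/160) - (0) = 1/160.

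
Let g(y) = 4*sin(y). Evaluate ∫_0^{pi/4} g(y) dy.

4 - 2*sqrt(2)

An antiderivative is F(y) = -4*cos(y).
Then F(pi/4) - F(0) = (-2*sqrt(2)) - (-4) = 4 - 2*sqrt(2).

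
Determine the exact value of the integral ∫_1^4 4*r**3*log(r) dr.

Integrate by parts once (u = ln r, dv = 4*r**3 dr).
An antiderivative is F(r) = r**4*(4*log(r) - 1)/4.
Then F(4) - F(1) = (-64 + 512*log(2)) - (-1/4) = -255/4 + 512*log(2).

-255/4 + 512*log(2)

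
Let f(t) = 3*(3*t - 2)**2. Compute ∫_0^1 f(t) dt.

Let u = 3*t - 2, so du = 3 dt. When t = 0, u = -2; when t = 1, u = 1.
The integral becomes ∫ u**2 du from -2 to 1, with antiderivative u**3/3.
Back in t: F(t) = (3*t - 2)**3/3.
Then F(1) - F(0) = (1/3) - (-8/3) = 3.

3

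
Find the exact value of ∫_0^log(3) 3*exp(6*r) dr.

364

Let u = exp(r), so du = exp(r) dr. When r = 0, u = 1; when r = log(3), u = 3.
The integral becomes 3·∫ u**5 du from 1 to 3, with antiderivative u**6/2.
Back in r: F(r) = exp(6*r)/2.
Then F(log(3)) - F(0) = (729/2) - (1/2) = 364.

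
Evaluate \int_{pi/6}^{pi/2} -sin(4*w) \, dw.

An antiderivative is F(w) = cos(4*w)/4.
Then F(pi/2) - F(pi/6) = (1/4) - (-1/8) = 3/8.

3/8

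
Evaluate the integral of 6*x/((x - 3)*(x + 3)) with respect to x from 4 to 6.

-3*log(7) + 9*log(3)

Factor the denominator: x**2 - 9 = (x + 3)(x - 3).
Partial fractions: 6*x/((x - 3)*(x + 3)) = 3/(x + 3) + 3/(x - 3).
An antiderivative is F(x) = 3*log(x - 3) + 3*log(x + 3).
Then F(6) - F(4) = (9*log(3)) - (3*log(7)) = -3*log(7) + 9*log(3).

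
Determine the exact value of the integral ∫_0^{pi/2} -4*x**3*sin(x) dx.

24 - 3*pi**2

Integrate by parts 3 times (u = x^3, dv = -4*sin(x) dx).
An antiderivative is F(x) = 4*x**3*cos(x) - 12*x**2*sin(x) - 24*x*cos(x) + 24*sin(x).
Then F(pi/2) - F(0) = (24 - 3*pi**2) - (0) = 24 - 3*pi**2.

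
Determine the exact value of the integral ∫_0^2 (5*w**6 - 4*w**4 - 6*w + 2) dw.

2024/35

By the power rule, an antiderivative is F(w) = 5*w**7/7 - 4*w**5/5 - 3*w**2 + 2*w.
Then F(2) - F(0) = (2024/35) - (0) = 2024/35.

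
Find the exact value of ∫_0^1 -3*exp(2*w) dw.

An antiderivative is F(w) = -3*exp(2*w)/2.
Then F(1) - F(0) = (-3*exp(2)/2) - (-3/2) = 3/2 - 3*exp(2)/2.

3/2 - 3*exp(2)/2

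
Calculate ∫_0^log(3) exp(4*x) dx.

20

Let u = exp(x), so du = exp(x) dx. When x = 0, u = 1; when x = log(3), u = 3.
The integral becomes ∫ u**3 du from 1 to 3, with antiderivative u**4/4.
Back in x: F(x) = exp(4*x)/4.
Then F(log(3)) - F(0) = (81/4) - (1/4) = 20.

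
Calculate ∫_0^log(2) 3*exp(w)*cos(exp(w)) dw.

Let u = exp(w), so du = exp(w) dw. When w = 0, u = 1; when w = log(2), u = 2.
The integral becomes 3·∫ cos(u) du from 1 to 2, with antiderivative 3*sin(u).
Back in w: F(w) = 3*sin(exp(w)).
Then F(log(2)) - F(0) = (3*sin(2)) - (3*sin(1)) = -3*sin(1) + 3*sin(2).

-3*sin(1) + 3*sin(2)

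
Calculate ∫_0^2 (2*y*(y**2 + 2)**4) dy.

Let u = y**2 + 2, so du = 2*y dy. When y = 0, u = 2; when y = 2, u = 6.
The integral becomes ∫ u**4 du from 2 to 6, with antiderivative u**5/5.
Back in y: F(y) = (y**2 + 2)**5/5.
Then F(2) - F(0) = (7776/5) - (32/5) = 7744/5.

7744/5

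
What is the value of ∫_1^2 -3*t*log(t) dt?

Integrate by parts once (u = ln t, dv = -3*t dt).
An antiderivative is F(t) = -3*t**2*(2*log(t) - 1)/4.
Then F(2) - F(1) = (3 - log(64)) - (3/4) = 9/4 - log(64).

9/4 - log(64)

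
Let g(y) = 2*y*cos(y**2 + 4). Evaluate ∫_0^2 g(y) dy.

Let u = y**2 + 4, so du = 2*y dy. When y = 0, u = 4; when y = 2, u = 8.
The integral becomes ∫ cos(u) du from 4 to 8, with antiderivative sin(u).
Back in y: F(y) = sin(y**2 + 4).
Then F(2) - F(0) = (sin(8)) - (sin(4)) = -sin(4) + sin(8).

-sin(4) + sin(8)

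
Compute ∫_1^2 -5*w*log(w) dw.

15/4 - 10*log(2)

Integrate by parts once (u = ln w, dv = -5*w dw).
An antiderivative is F(w) = -5*w**2*(2*log(w) - 1)/4.
Then F(2) - F(1) = (5 - 10*log(2)) - (5/4) = 15/4 - 10*log(2).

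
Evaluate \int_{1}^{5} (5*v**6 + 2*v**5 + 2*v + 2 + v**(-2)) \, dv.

By the power rule, an antiderivative is F(v) = 5*v**7/7 + v**6/3 + v**2 + 2*v - 1/v.
Then F(5) - F(1) = (6409904/105) - (64/21) = 2136528/35.

2136528/35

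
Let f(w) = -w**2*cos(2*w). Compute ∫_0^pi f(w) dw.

Integrate by parts twice (u = w^2, dv = -cos(2*w) dw).
An antiderivative is F(w) = -w**2*sin(2*w)/2 - w*cos(2*w)/2 + sin(2*w)/4.
Then F(pi) - F(0) = (-pi/2) - (0) = -pi/2.

-pi/2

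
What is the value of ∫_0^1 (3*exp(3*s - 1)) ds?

Let u = 3*s - 1, so du = 3 ds. When s = 0, u = -1; when s = 1, u = 2.
The integral becomes ∫ exp(u) du from -1 to 2, with antiderivative exp(u).
Back in s: F(s) = exp(3*s - 1).
Then F(1) - F(0) = (exp(2)) - (exp(-1)) = -(1 - exp(3))*exp(-1).

-(1 - exp(3))*exp(-1)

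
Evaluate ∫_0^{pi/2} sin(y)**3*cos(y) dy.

1/4

Let u = sin(y), so du = cos(y) dy. When y = 0, u = 0; when y = pi/2, u = 1.
The integral becomes ∫ u**3 du from 0 to 1, with antiderivative u**4/4.
Back in y: F(y) = sin(y)**4/4.
Then F(pi/2) - F(0) = (1/4) - (0) = 1/4.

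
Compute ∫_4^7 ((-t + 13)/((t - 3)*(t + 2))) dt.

-3*log(3) + 7*log(2)

Factor the denominator: t**2 - t - 6 = (t + 2)(t - 3).
Partial fractions: (-t + 13)/((t - 3)*(t + 2)) = -3/(t + 2) + 2/(t - 3).
An antiderivative is F(t) = 2*log(t - 3) - 3*log(t + 2).
Then F(7) - F(4) = (-6*log(3) + 4*log(2)) - (-3*log(3) - 3*log(2)) = -3*log(3) + 7*log(2).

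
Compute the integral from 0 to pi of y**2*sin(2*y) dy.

-pi**2/2

Integrate by parts twice (u = y^2, dv = sin(2*y) dy).
An antiderivative is F(y) = -y**2*cos(2*y)/2 + y*sin(2*y)/2 + cos(2*y)/4.
Then F(pi) - F(0) = (1/4 - pi**2/2) - (1/4) = -pi**2/2.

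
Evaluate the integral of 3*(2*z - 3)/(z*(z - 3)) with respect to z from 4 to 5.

Factor the denominator: z**2 - 3*z = z(z - 3).
Partial fractions: 3*(2*z - 3)/(z*(z - 3)) = 3/z + 3/(z - 3).
An antiderivative is F(z) = 3*log(z) + 3*log(z - 3).
Then F(5) - F(4) = (3*log(2) + 3*log(5)) - (log(64)) = -3*log(2) + 3*log(5).

-3*log(2) + 3*log(5)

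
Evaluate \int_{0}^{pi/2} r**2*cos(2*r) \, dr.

Integrate by parts twice (u = r^2, dv = cos(2*r) dr).
An antiderivative is F(r) = r**2*sin(2*r)/2 + r*cos(2*r)/2 - sin(2*r)/4.
Then F(pi/2) - F(0) = (-pi/4) - (0) = -pi/4.

-pi/4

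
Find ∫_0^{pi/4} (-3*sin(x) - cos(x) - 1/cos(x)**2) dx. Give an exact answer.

-4 + sqrt(2)

An antiderivative is F(x) = -sin(x) + 3*cos(x) - tan(x).
Then F(pi/4) - F(0) = (-1 + sqrt(2)) - (3) = -4 + sqrt(2).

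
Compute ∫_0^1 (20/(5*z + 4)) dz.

Let u = 5*z + 4, so du = 5 dz. When z = 0, u = 4; when z = 1, u = 9.
The integral becomes 4·∫ 1/u du from 4 to 9, with antiderivative 4*log(u).
Back in z: F(z) = 4*log(5*z + 4).
Then F(1) - F(0) = (8*log(3)) - (8*log(2)) = -8*log(2) + 8*log(3).

-8*log(2) + 8*log(3)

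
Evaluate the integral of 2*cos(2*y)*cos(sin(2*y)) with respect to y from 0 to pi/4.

Let u = sin(2*y), so du = 2*cos(2*y) dy. When y = 0, u = 0; when y = pi/4, u = 1.
The integral becomes ∫ cos(u) du from 0 to 1, with antiderivative sin(u).
Back in y: F(y) = sin(sin(2*y)).
Then F(pi/4) - F(0) = (sin(1)) - (0) = sin(1).

sin(1)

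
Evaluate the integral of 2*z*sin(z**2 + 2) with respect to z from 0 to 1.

Let u = z**2 + 2, so du = 2*z dz. When z = 0, u = 2; when z = 1, u = 3.
The integral becomes ∫ sin(u) du from 2 to 3, with antiderivative -cos(u).
Back in z: F(z) = -cos(z**2 + 2).
Then F(1) - F(0) = (-cos(3)) - (-cos(2)) = cos(2) - cos(3).

cos(2) - cos(3)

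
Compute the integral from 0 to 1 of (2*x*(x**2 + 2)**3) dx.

Let u = x**2 + 2, so du = 2*x dx. When x = 0, u = 2; when x = 1, u = 3.
The integral becomes ∫ u**3 du from 2 to 3, with antiderivative u**4/4.
Back in x: F(x) = (x**2 + 2)**4/4.
Then F(1) - F(0) = (81/4) - (4) = 65/4.

65/4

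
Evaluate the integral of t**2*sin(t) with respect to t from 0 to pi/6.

Integrate by parts twice (u = t^2, dv = sin(t) dt).
An antiderivative is F(t) = -t**2*cos(t) + 2*t*sin(t) + 2*cos(t).
Then F(pi/6) - F(0) = (-sqrt(3)*pi**2/72 + pi/6 + sqrt(3)) - (2) = -2 - sqrt(3)*pi**2/72 + pi/6 + sqrt(3).

-2 - sqrt(3)*pi**2/72 + pi/6 + sqrt(3)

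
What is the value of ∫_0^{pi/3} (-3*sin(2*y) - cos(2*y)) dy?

-9/4 - sqrt(3)/4

An antiderivative is F(y) = -sin(2*y)/2 + 3*cos(2*y)/2.
Then F(pi/3) - F(0) = (-3/4 - sqrt(3)/4) - (3/2) = -9/4 - sqrt(3)/4.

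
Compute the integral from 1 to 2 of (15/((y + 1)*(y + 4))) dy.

-10*log(2) + 5*log(5)

Factor the denominator: y**2 + 5*y + 4 = (y + 4)(y + 1).
Partial fractions: 15/((y + 1)*(y + 4)) = -5/(y + 4) + 5/(y + 1).
An antiderivative is F(y) = 5*log(y + 1) - 5*log(y + 4).
Then F(2) - F(1) = (-log(32)) - (-5*log(5) + 5*log(2)) = -10*log(2) + 5*log(5).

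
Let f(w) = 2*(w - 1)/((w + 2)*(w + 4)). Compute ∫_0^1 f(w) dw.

-7*log(2) - 3*log(3) + 5*log(5)

Factor the denominator: w**2 + 6*w + 8 = (w + 4)(w + 2).
Partial fractions: 2*(w - 1)/((w + 2)*(w + 4)) = 5/(w + 4) - 3/(w + 2).
An antiderivative is F(w) = -3*log(w + 2) + 5*log(w + 4).
Then F(1) - F(0) = (-3*log(3) + 5*log(5)) - (7*log(2)) = -7*log(2) - 3*log(3) + 5*log(5).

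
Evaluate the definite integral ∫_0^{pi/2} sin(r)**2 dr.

pi/4

Use the identity sin^2(r) = (1 - cos(2*r))/2.
An antiderivative is F(r) = r/2 - sin(2*r)/4.
Then F(pi/2) - F(0) = (pi/4) - (0) = pi/4.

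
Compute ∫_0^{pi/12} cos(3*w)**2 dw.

1/12 + pi/24

Use the identity cos^2(3*w) = (1 + cos(6*w))/2.
An antiderivative is F(w) = w/2 + sin(6*w)/12.
Then F(pi/12) - F(0) = (1/12 + pi/24) - (0) = 1/12 + pi/24.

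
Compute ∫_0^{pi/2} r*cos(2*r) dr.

-1/2

Integrate by parts once (u = r, dv = cos(2*r) dr).
An antiderivative is F(r) = r*sin(2*r)/2 + cos(2*r)/4.
Then F(pi/2) - F(0) = (-1/4) - (1/4) = -1/2.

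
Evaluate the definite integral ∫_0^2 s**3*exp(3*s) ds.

Integrate by parts 3 times (u = s^3, dv = exp(3*s) ds).
An antiderivative is F(s) = (9*s**3 - 9*s**2 + 6*s - 2)*exp(3*s)/27.
Then F(2) - F(0) = (46*exp(6)/27) - (-2/27) = 2/27 + 46*exp(6)/27.

2/27 + 46*exp(6)/27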